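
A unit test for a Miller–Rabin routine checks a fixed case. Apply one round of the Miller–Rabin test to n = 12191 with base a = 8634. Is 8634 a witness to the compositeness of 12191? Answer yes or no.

yes

n − 1 = 12190 = 2^1 · 6095, so s = 1 and d = 6095.
x_0 = 8634^6095 mod 12191 = 4249.
x_0 ∉ {1, 12190} and s = 1, so 8634 is a Miller–Rabin witness and 12191 is composite.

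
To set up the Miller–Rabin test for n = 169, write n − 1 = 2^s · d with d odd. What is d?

21

Halving: 168 → 84 → 42 → 21; 21 is odd.
So 168 = 2^3 · 21.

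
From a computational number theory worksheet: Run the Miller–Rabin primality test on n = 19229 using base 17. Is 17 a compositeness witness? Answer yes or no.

n − 1 = 19228 = 2^2 · 4807, so s = 2 and d = 4807.
x_0 = 17^4807 mod 19229 = 6737.
x_0 is neither 1 nor 19228, so continue squaring.
x_1 = 6737^2 mod 19229 = 6729.
Reached i = s−1 = 1 without hitting −1: 17 is a Miller–Rabin witness and 19229 is composite.

yes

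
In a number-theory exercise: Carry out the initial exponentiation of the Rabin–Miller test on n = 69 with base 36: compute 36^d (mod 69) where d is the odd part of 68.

n − 1 = 68 = 2^2 · 17, so s = 2 and d = 17.
36^17 mod 69 = 6.

6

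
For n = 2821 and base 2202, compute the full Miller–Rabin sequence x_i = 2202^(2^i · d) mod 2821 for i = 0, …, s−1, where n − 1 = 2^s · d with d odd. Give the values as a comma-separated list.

n − 1 = 2820 = 2^2 · 705, so s = 2 and d = 705.
x_0 = 2202^705 mod 2821 = 2605.
x_1 = 2605^2 mod 2821 = 1520.

2605, 1520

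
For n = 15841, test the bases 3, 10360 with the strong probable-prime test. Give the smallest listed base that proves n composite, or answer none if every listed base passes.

3

n − 1 = 15840 = 2^5 · 495, so s = 5 and d = 495.
Base 3: x_0 = 3^495 mod 15841 = 12802. x_0 is neither 1 nor 15840, so continue squaring. x_1 = 12802^2 mod 15841 = 218. x_2 = 218^2 mod 15841 = 1. x_2 = 1 but x_1 ≠ ±1, a nontrivial square root of 1 — 3 is a witness and 15841 is composite.
Base 10360: x_0 = 10360^495 mod 15841 = 11872. x_0 is neither 1 nor 15840, so continue squaring. x_1 = 11872^2 mod 15841 = 7007. x_2 = 7007^2 mod 15841 = 6790. x_3 = 6790^2 mod 15841 = 6790. x_4 = 6790^2 mod 15841 = 6790. Reached i = s−1 = 4 without hitting −1: 10360 is a Miller–Rabin witness and 15841 is composite.
The smallest witness among the given bases is 3.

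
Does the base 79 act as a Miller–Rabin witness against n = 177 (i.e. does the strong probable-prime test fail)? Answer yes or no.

n − 1 = 176 = 2^4 · 11, so s = 4 and d = 11.
Repeated squaring mod 177: 79^1 ≡ 79, 79^2 ≡ 46, 79^4 ≡ 169, 79^8 ≡ 64.
11 = 8 + 2 + 1, so 79^11 ≡ 64·46·79 ≡ 175 (mod 177).
x_0 = 79^11 mod 177 = 175.
x_0 is neither 1 nor 176, so continue squaring.
x_1 = 175^2 mod 177 = 4.
x_2 = 4^2 mod 177 = 16.
x_3 = 16^2 mod 177 = 79.
Reached i = s−1 = 3 without hitting −1: 79 is a Miller–Rabin witness and 177 is composite.

yes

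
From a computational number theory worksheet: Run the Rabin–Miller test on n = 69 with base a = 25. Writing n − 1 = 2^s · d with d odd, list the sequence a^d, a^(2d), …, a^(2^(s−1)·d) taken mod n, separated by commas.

64, 25

n − 1 = 68 = 2^2 · 17, so s = 2 and d = 17.
x_0 = 25^17 mod 69 = 64.
x_1 = 64^2 mod 69 = 25.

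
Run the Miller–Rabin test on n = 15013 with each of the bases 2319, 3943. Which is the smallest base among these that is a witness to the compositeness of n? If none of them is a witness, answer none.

n − 1 = 15012 = 2^2 · 3753, so s = 2 and d = 3753.
Base 2319: x_0 = 2319^3753 mod 15013 = 11832. x_0 is neither 1 nor 15012, so continue squaring. x_1 = 11832^2 mod 15013 = 15012. x_1 ≡ −1, so 2319 is not a witness.
Base 3943: x_0 = 3943^3753 mod 15013 = 3181. x_0 is neither 1 nor 15012, so continue squaring. x_1 = 3181^2 mod 15013 = 15012. x_1 ≡ −1, so 3943 is not a witness.
No listed base is a witness for 15013.

none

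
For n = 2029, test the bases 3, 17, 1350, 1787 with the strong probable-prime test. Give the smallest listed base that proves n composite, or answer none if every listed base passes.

none

n − 1 = 2028 = 2^2 · 507, so s = 2 and d = 507.
Base 3: x_0 = 3^507 mod 2029 = 1. x_0 = 1, so 3 is not a witness.
Base 17: x_0 = 17^507 mod 2029 = 1037. x_0 is neither 1 nor 2028, so continue squaring. x_1 = 1037^2 mod 2029 = 2028. x_1 ≡ −1, so 17 is not a witness.
Base 1350: x_0 = 1350^507 mod 2029 = 992. x_0 is neither 1 nor 2028, so continue squaring. x_1 = 992^2 mod 2029 = 2028. x_1 ≡ −1, so 1350 is not a witness.
Base 1787: x_0 = 1787^507 mod 2029 = 1037. x_0 is neither 1 nor 2028, so continue squaring. x_1 = 1037^2 mod 2029 = 2028. x_1 ≡ −1, so 1787 is not a witness.
No listed base is a witness for 2029.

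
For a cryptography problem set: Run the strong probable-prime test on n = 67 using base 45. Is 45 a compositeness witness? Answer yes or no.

no

n − 1 = 66 = 2^1 · 33, so s = 1 and d = 33.
x_0 = 45^33 mod 67 = 66.
x_0 = 66 ≡ −1, so 45 is not a witness.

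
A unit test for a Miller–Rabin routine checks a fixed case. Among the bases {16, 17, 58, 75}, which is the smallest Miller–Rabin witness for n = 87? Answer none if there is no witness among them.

n − 1 = 86 = 2^1 · 43, so s = 1 and d = 43.
Base 16: x_0 = 16^43 mod 87 = 16. x_0 ∉ {1, 86} and s = 1, so 16 is a Miller–Rabin witness and 87 is composite.
Base 17: x_0 = 17^43 mod 87 = 41. x_0 ∉ {1, 86} and s = 1, so 17 is a Miller–Rabin witness and 87 is composite.
Base 58: x_0 = 58^43 mod 87 = 58. x_0 ∉ {1, 86} and s = 1, so 58 is a Miller–Rabin witness and 87 is composite.
Base 75: x_0 = 75^43 mod 87 = 12. x_0 ∉ {1, 86} and s = 1, so 75 is a Miller–Rabin witness and 87 is composite.
The smallest witness among the given bases is 16.

16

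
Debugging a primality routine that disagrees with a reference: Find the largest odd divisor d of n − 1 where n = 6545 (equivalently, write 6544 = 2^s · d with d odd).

Halving: 6544 → 3272 → 1636 → 818 → 409; 409 is odd.
So 6544 = 2^4 · 409.

409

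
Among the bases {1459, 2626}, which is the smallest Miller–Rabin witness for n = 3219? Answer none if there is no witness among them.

1459

n − 1 = 3218 = 2^1 · 1609, so s = 1 and d = 1609.
Base 1459: x_0 = 1459^1609 mod 3219 = 1492. x_0 ∉ {1, 3218} and s = 1, so 1459 is a Miller–Rabin witness and 3219 is composite.
Base 2626: x_0 = 2626^1609 mod 3219 = 3181. x_0 ∉ {1, 3218} and s = 1, so 2626 is a Miller–Rabin witness and 3219 is composite.
The smallest witness among the given bases is 1459.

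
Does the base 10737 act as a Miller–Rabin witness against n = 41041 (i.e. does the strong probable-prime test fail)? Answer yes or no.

n − 1 = 41040 = 2^4 · 2565, so s = 4 and d = 2565.
Repeated squaring mod 41041: 10737^1 ≡ 10737, 10737^2 ≡ 40041, 10737^4 ≡ 15016, 10737^8 ≡ 1002, 10737^16 ≡ 19020, 10737^32 ≡ 25026, 10737^64 ≡ 15016, 10737^128 ≡ 1002, 10737^256 ≡ 19020, 10737^512 ≡ 25026, 10737^1024 ≡ 15016, 10737^2048 ≡ 1002.
2565 = 2048 + 512 + 4 + 1, so 10737^2565 ≡ 1002·25026·15016·10737 ≡ 17744 (mod 41041).
x_0 = 10737^2565 mod 41041 = 17744.
x_0 is neither 1 nor 41040, so continue squaring.
x_1 = 17744^2 mod 41041 = 24025.
x_2 = 24025^2 mod 41041 = 1.
x_2 = 1 but x_1 ≠ ±1, a nontrivial square root of 1 — 10737 is a witness and 41041 is composite.

yes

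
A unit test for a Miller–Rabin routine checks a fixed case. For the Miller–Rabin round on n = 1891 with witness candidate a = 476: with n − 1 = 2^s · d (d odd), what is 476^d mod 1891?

n − 1 = 1890 = 2^1 · 945, so s = 1 and d = 945.
476^945 mod 1891 = 1890.

1890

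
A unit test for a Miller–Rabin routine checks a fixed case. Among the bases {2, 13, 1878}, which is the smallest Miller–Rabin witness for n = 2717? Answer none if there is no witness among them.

2

n − 1 = 2716 = 2^2 · 679, so s = 2 and d = 679.
Base 2: x_0 = 2^679 mod 2717 = 193. x_0 is neither 1 nor 2716, so continue squaring. x_1 = 193^2 mod 2717 = 1928. Reached i = s−1 = 1 without hitting −1: 2 is a Miller–Rabin witness and 2717 is composite.
Base 13: x_0 = 13^679 mod 2717 = 1326. x_0 is neither 1 nor 2716, so continue squaring. x_1 = 1326^2 mod 2717 = 377. Reached i = s−1 = 1 without hitting −1: 13 is a Miller–Rabin witness and 2717 is composite.
Base 1878: x_0 = 1878^679 mod 2717 = 2152. x_0 is neither 1 nor 2716, so continue squaring. x_1 = 2152^2 mod 2717 = 1336. Reached i = s−1 = 1 without hitting −1: 1878 is a Miller–Rabin witness and 2717 is composite.
The smallest witness among the given bases is 2.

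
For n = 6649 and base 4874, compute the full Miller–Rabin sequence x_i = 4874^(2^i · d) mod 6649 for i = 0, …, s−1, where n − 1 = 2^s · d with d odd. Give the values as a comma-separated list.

38, 1444, 3999

n − 1 = 6648 = 2^3 · 831, so s = 3 and d = 831.
x_0 = 4874^831 mod 6649 = 38.
x_1 = 38^2 mod 6649 = 1444.
x_2 = 1444^2 mod 6649 = 3999.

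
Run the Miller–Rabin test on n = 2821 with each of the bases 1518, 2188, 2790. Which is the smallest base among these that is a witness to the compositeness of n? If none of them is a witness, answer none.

n − 1 = 2820 = 2^2 · 705, so s = 2 and d = 705.
Base 1518: x_0 = 1518^705 mod 2821 = 2820. x_0 = 2820 ≡ −1, so 1518 is not a witness.
Base 2188: x_0 = 2188^705 mod 2821 = 1520. x_0 is neither 1 nor 2820, so continue squaring. x_1 = 1520^2 mod 2821 = 1. x_1 = 1 but x_0 ≠ ±1, a nontrivial square root of 1 — 2188 is a witness and 2821 is composite.
Base 2790: x_0 = 2790^705 mod 2821 = 372. x_0 is neither 1 nor 2820, so continue squaring. x_1 = 372^2 mod 2821 = 155. Reached i = s−1 = 1 without hitting −1: 2790 is a Miller–Rabin witness and 2821 is composite.
The smallest witness among the given bases is 2188.

2188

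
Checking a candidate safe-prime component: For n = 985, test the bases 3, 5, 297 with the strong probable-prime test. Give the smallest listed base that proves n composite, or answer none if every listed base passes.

3

n − 1 = 984 = 2^3 · 123, so s = 3 and d = 123.
Base 3: x_0 = 3^123 mod 985 = 327. x_0 is neither 1 nor 984, so continue squaring. x_1 = 327^2 mod 985 = 549. x_2 = 549^2 mod 985 = 976. Reached i = s−1 = 2 without hitting −1: 3 is a Miller–Rabin witness and 985 is composite.
Base 5: x_0 = 5^123 mod 985 = 215. x_0 is neither 1 nor 984, so continue squaring. x_1 = 215^2 mod 985 = 915. x_2 = 915^2 mod 985 = 960. Reached i = s−1 = 2 without hitting −1: 5 is a Miller–Rabin witness and 985 is composite.
Base 297: x_0 = 297^123 mod 985 = 778. x_0 is neither 1 nor 984, so continue squaring. x_1 = 778^2 mod 985 = 494. x_2 = 494^2 mod 985 = 741. Reached i = s−1 = 2 without hitting −1: 297 is a Miller–Rabin witness and 985 is composite.
The smallest witness among the given bases is 3.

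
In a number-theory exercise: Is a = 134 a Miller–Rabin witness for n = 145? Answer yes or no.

n − 1 = 144 = 2^4 · 9, so s = 4 and d = 9.
x_0 = 134^9 mod 145 = 114.
x_0 is neither 1 nor 144, so continue squaring.
x_1 = 114^2 mod 145 = 91.
x_2 = 91^2 mod 145 = 16.
x_3 = 16^2 mod 145 = 111.
Reached i = s−1 = 3 without hitting −1: 134 is a Miller–Rabin witness and 145 is composite.

yes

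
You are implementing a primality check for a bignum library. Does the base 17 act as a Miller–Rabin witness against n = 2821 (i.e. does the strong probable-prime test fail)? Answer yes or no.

no

n − 1 = 2820 = 2^2 · 705, so s = 2 and d = 705.
x_0 = 17^705 mod 2821 = 2820.
x_0 = 2820 ≡ −1, so 17 is not a witness.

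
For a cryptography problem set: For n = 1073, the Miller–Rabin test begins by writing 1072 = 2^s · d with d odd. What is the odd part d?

Halving: 1072 → 536 → 268 → 134 → 67; 67 is odd.
So 1072 = 2^4 · 67.

67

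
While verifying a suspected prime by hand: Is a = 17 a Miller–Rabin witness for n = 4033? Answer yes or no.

n − 1 = 4032 = 2^6 · 63, so s = 6 and d = 63.
Repeated squaring mod 4033: 17^1 ≡ 17, 17^2 ≡ 289, 17^4 ≡ 2861, 17^8 ≡ 2364, 17^16 ≡ 2791, 17^32 ≡ 1958.
63 = 32 + 16 + 8 + 4 + 2 + 1, so 17^63 ≡ 1958·2791·2364·2861·289·17 ≡ 142 (mod 4033).
x_0 = 17^63 mod 4033 = 142.
x_0 is neither 1 nor 4032, so continue squaring.
x_1 = 142^2 mod 4033 = 4032.
x_1 ≡ −1, so 17 is not a witness.

no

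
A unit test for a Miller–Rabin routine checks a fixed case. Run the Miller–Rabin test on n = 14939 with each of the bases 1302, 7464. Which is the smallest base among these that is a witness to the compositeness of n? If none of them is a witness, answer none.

n − 1 = 14938 = 2^1 · 7469, so s = 1 and d = 7469.
Base 1302: x_0 = 1302^7469 mod 14939 = 14938. x_0 = 14938 ≡ −1, so 1302 is not a witness.
Base 7464: x_0 = 7464^7469 mod 14939 = 14938. x_0 = 14938 ≡ −1, so 7464 is not a witness.
No listed base is a witness for 14939.

none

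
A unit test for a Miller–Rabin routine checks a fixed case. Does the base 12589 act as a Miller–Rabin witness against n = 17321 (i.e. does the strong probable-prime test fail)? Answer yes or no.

no

n − 1 = 17320 = 2^3 · 2165, so s = 3 and d = 2165.
x_0 = 12589^2165 mod 17321 = 922.
x_0 is neither 1 nor 17320, so continue squaring.
x_1 = 922^2 mod 17321 = 1355.
x_2 = 1355^2 mod 17321 = 17320.
x_2 ≡ −1, so 12589 is not a witness.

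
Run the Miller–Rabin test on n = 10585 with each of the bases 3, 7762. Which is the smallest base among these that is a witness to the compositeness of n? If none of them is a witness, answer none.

n − 1 = 10584 = 2^3 · 1323, so s = 3 and d = 1323.
Base 3: x_0 = 3^1323 mod 10585 = 8422. x_0 is neither 1 nor 10584, so continue squaring. x_1 = 8422^2 mod 10585 = 10584. x_1 ≡ −1, so 3 is not a witness.
Base 7762: x_0 = 7762^1323 mod 10585 = 4188. x_0 is neither 1 nor 10584, so continue squaring. x_1 = 4188^2 mod 10585 = 10584. x_1 ≡ −1, so 7762 is not a witness.
No listed base is a witness for 10585.

none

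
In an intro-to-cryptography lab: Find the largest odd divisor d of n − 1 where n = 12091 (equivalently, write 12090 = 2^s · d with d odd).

Halving: 12090 → 6045; 6045 is odd.
So 12090 = 2^1 · 6045.

6045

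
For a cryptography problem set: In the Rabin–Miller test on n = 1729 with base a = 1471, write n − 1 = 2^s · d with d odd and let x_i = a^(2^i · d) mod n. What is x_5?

n − 1 = 1728 = 2^6 · 27, so s = 6 and d = 27.
x_0 = 1471^27 mod 1729 = 645.
x_1 = 645^2 mod 1729 = 1065.
x_2 = 1065^2 mod 1729 = 1.
x_3 = 1^2 mod 1729 = 1.
x_4 = 1^2 mod 1729 = 1.
x_5 = 1^2 mod 1729 = 1.

1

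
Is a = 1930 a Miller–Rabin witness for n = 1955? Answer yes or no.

n − 1 = 1954 = 2^1 · 977, so s = 1 and d = 977.
Repeated squaring mod 1955: 1930^1 ≡ 1930, 1930^2 ≡ 625, 1930^4 ≡ 1580, 1930^8 ≡ 1820, 1930^16 ≡ 630, 1930^32 ≡ 35, 1930^64 ≡ 1225, 1930^128 ≡ 1140, 1930^256 ≡ 1480, 1930^512 ≡ 800.
977 = 512 + 256 + 128 + 64 + 16 + 1, so 1930^977 ≡ 800·1480·1140·1225·630·1930 ≡ 1420 (mod 1955).
x_0 = 1930^977 mod 1955 = 1420.
x_0 ∉ {1, 1954} and s = 1, so 1930 is a Miller–Rabin witness and 1955 is composite.

yes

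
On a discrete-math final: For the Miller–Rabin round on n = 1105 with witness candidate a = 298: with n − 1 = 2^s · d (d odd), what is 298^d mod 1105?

688

n − 1 = 1104 = 2^4 · 69, so s = 4 and d = 69.
298^69 mod 1105 = 688.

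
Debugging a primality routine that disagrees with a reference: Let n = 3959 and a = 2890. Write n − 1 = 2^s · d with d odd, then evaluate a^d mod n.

n − 1 = 3958 = 2^1 · 1979, so s = 1 and d = 1979.
2890^1979 mod 3959 = 2248.

2248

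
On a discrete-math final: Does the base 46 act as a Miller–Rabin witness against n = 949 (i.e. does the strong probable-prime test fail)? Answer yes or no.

no

n − 1 = 948 = 2^2 · 237, so s = 2 and d = 237.
x_0 = 46^237 mod 949 = 411.
x_0 is neither 1 nor 948, so continue squaring.
x_1 = 411^2 mod 949 = 948.
x_1 ≡ −1, so 46 is not a witness.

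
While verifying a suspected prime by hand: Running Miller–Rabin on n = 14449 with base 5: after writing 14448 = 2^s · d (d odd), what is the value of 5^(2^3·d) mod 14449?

1

n − 1 = 14448 = 2^4 · 903, so s = 4 and d = 903.
Repeated squaring mod 14449: 5^1 ≡ 5, 5^2 ≡ 25, 5^4 ≡ 625, 5^8 ≡ 502, 5^16 ≡ 6371, 5^32 ≡ 2400, 5^64 ≡ 9298, 5^128 ≡ 4437, 5^256 ≡ 7431, 5^512 ≡ 10132.
903 = 512 + 256 + 128 + 4 + 2 + 1, so 5^903 ≡ 10132·7431·4437·625·25·5 ≡ 14448 (mod 14449).
x_0 = 14448.
x_1 = 14448^2 mod 14449 = 1.
x_2 = 1^2 mod 14449 = 1.
x_3 = 1^2 mod 14449 = 1.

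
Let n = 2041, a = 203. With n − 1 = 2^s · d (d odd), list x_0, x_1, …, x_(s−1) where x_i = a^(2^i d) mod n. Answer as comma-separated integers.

1357, 467, 1743

n − 1 = 2040 = 2^3 · 255, so s = 3 and d = 255.
x_0 = 203^255 mod 2041 = 1357.
x_1 = 1357^2 mod 2041 = 467.
x_2 = 467^2 mod 2041 = 1743.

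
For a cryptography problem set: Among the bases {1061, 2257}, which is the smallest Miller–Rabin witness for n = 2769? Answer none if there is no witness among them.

n − 1 = 2768 = 2^4 · 173, so s = 4 and d = 173.
Base 1061: x_0 = 1061^173 mod 2769 = 1451. x_0 is neither 1 nor 2768, so continue squaring. x_1 = 1451^2 mod 2769 = 961. x_2 = 961^2 mod 2769 = 1444. x_3 = 1444^2 mod 2769 = 79. Reached i = s−1 = 3 without hitting −1: 1061 is a Miller–Rabin witness and 2769 is composite.
Base 2257: x_0 = 2257^173 mod 2769 = 775. x_0 is neither 1 nor 2768, so continue squaring. x_1 = 775^2 mod 2769 = 2521. x_2 = 2521^2 mod 2769 = 586. x_3 = 586^2 mod 2769 = 40. Reached i = s−1 = 3 without hitting −1: 2257 is a Miller–Rabin witness and 2769 is composite.
The smallest witness among the given bases is 1061.

1061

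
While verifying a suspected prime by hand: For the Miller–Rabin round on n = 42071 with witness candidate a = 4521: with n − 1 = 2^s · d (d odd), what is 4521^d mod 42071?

42070

n − 1 = 42070 = 2^1 · 21035, so s = 1 and d = 21035.
4521^21035 mod 42071 = 42070.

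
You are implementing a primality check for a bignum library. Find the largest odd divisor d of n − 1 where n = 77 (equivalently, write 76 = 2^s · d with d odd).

19

Halving: 76 → 38 → 19; 19 is odd.
So 76 = 2^2 · 19.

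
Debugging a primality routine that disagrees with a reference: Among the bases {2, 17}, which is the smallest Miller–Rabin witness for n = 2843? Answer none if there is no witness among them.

none

n − 1 = 2842 = 2^1 · 1421, so s = 1 and d = 1421.
Base 2: x_0 = 2^1421 mod 2843 = 2842. x_0 = 2842 ≡ −1, so 2 is not a witness.
Base 17: x_0 = 17^1421 mod 2843 = 1. x_0 = 1, so 17 is not a witness.
No listed base is a witness for 2843.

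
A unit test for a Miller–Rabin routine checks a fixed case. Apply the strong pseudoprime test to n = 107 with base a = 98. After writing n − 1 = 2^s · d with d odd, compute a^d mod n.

n − 1 = 106 = 2^1 · 53, so s = 1 and d = 53.
Repeated squaring mod 107: 98^1 ≡ 98, 98^2 ≡ 81, 98^4 ≡ 34, 98^8 ≡ 86, 98^16 ≡ 13, 98^32 ≡ 62.
53 = 32 + 16 + 4 + 1, so 98^53 ≡ 62·13·34·98 ≡ 106 (mod 107).

106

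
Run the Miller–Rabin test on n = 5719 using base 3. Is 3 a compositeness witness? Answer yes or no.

yes

n − 1 = 5718 = 2^1 · 2859, so s = 1 and d = 2859.
x_0 = 3^2859 mod 5719 = 1532.
x_0 ∉ {1, 5718} and s = 1, so 3 is a Miller–Rabin witness and 5719 is composite.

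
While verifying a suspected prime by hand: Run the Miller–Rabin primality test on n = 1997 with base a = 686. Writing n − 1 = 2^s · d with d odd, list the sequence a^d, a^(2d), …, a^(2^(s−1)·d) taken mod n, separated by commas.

1585, 1996

n − 1 = 1996 = 2^2 · 499, so s = 2 and d = 499.
x_0 = 686^499 mod 1997 = 1585.
x_1 = 1585^2 mod 1997 = 1996.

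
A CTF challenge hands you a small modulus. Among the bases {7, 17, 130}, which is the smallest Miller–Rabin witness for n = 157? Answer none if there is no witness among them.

n − 1 = 156 = 2^2 · 39, so s = 2 and d = 39.
Base 7: x_0 = 7^39 mod 157 = 28. x_0 is neither 1 nor 156, so continue squaring. x_1 = 28^2 mod 157 = 156. x_1 ≡ −1, so 7 is not a witness.
Base 17: x_0 = 17^39 mod 157 = 1. x_0 = 1, so 17 is not a witness.
Base 130: x_0 = 130^39 mod 157 = 1. x_0 = 1, so 130 is not a witness.
No listed base is a witness for 157.

none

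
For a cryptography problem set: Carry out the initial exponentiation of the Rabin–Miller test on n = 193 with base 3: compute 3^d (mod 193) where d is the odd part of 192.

n − 1 = 192 = 2^6 · 3, so s = 6 and d = 3.
3^3 mod 193 = 27.

27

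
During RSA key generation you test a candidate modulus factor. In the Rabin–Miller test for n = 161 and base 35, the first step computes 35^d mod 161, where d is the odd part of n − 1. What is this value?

n − 1 = 160 = 2^5 · 5, so s = 5 and d = 5.
35^5 mod 161 = 133.

133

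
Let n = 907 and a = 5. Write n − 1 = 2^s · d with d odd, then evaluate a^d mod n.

n − 1 = 906 = 2^1 · 453, so s = 1 and d = 453.
Repeated squaring mod 907: 5^1 ≡ 5, 5^2 ≡ 25, 5^4 ≡ 625, 5^8 ≡ 615, 5^16 ≡ 6, 5^32 ≡ 36, 5^64 ≡ 389, 5^128 ≡ 759, 5^256 ≡ 136.
453 = 256 + 128 + 64 + 4 + 1, so 5^453 ≡ 136·759·389·625·5 ≡ 906 (mod 907).

906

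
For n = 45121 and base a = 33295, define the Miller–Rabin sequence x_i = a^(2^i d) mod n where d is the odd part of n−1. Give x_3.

1826

n − 1 = 45120 = 2^6 · 705, so s = 6 and d = 705.
Repeated squaring mod 45121: 33295^1 ≡ 33295, 33295^2 ≡ 24297, 33295^4 ≡ 26166, 33295^8 ≡ 38623, 33295^16 ≡ 35869, 33295^32 ≡ 4967, 33295^64 ≡ 35023, 33295^128 ≡ 41265, 33295^256 ≡ 23927, 33295^512 ≡ 6081.
705 = 512 + 128 + 64 + 1, so 33295^705 ≡ 6081·41265·35023·33295 ≡ 41146 (mod 45121).
x_0 = 41146.
x_1 = 41146^2 mod 45121 = 8275.
x_2 = 8275^2 mod 45121 = 27068.
x_3 = 27068^2 mod 45121 = 1826.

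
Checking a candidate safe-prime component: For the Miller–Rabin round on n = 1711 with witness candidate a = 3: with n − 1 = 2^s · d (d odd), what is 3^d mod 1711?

606

n − 1 = 1710 = 2^1 · 855, so s = 1 and d = 855.
3^855 mod 1711 = 606.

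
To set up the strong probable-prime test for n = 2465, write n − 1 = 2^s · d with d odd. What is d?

77

Halving: 2464 → 1232 → 616 → 308 → 154 → 77; 77 is odd.
So 2464 = 2^5 · 77.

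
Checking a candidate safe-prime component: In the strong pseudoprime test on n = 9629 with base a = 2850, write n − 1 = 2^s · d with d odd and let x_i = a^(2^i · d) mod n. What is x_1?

n − 1 = 9628 = 2^2 · 2407, so s = 2 and d = 2407.
x_0 = 2850^2407 mod 9629 = 3832.
x_1 = 3832^2 mod 9629 = 9628.

9628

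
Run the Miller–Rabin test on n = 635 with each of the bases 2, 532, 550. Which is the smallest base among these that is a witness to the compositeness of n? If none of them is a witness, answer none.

2

n − 1 = 634 = 2^1 · 317, so s = 1 and d = 317.
Base 2: x_0 = 2^317 mod 635 = 512. x_0 ∉ {1, 634} and s = 1, so 2 is a Miller–Rabin witness and 635 is composite.
Base 532: x_0 = 532^317 mod 635 = 567. x_0 ∉ {1, 634} and s = 1, so 532 is a Miller–Rabin witness and 635 is composite.
Base 550: x_0 = 550^317 mod 635 = 240. x_0 ∉ {1, 634} and s = 1, so 550 is a Miller–Rabin witness and 635 is composite.
The smallest witness among the given bases is 2.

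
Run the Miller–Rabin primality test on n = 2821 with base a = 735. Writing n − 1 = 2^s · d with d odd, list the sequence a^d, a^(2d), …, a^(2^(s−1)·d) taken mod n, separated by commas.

1022, 714

n − 1 = 2820 = 2^2 · 705, so s = 2 and d = 705.
x_0 = 735^705 mod 2821 = 1022.
x_1 = 1022^2 mod 2821 = 714.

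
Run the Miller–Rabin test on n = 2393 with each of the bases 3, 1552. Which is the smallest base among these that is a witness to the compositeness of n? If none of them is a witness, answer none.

none

n − 1 = 2392 = 2^3 · 299, so s = 3 and d = 299.
Base 3: x_0 = 3^299 mod 2393 = 2335. x_0 is neither 1 nor 2392, so continue squaring. x_1 = 2335^2 mod 2393 = 971. x_2 = 971^2 mod 2393 = 2392. x_2 ≡ −1, so 3 is not a witness.
Base 1552: x_0 = 1552^299 mod 2393 = 971. x_0 is neither 1 nor 2392, so continue squaring. x_1 = 971^2 mod 2393 = 2392. x_1 ≡ −1, so 1552 is not a witness.
No listed base is a witness for 2393.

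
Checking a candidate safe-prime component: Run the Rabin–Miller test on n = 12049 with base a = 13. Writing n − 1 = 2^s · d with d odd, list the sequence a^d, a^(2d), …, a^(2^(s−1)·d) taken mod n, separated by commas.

8426, 4768, 9410, 12048

n − 1 = 12048 = 2^4 · 753, so s = 4 and d = 753.
x_0 = 13^753 mod 12049 = 8426.
x_1 = 8426^2 mod 12049 = 4768.
x_2 = 4768^2 mod 12049 = 9410.
x_3 = 9410^2 mod 12049 = 12048.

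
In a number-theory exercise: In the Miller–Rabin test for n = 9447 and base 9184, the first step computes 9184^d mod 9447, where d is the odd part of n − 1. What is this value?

1921

n − 1 = 9446 = 2^1 · 4723, so s = 1 and d = 4723.
9184^4723 mod 9447 = 1921.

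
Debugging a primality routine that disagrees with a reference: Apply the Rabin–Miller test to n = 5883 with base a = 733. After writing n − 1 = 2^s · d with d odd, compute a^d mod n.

4147

n − 1 = 5882 = 2^1 · 2941, so s = 1 and d = 2941.
By repeated squaring, 733^2941 ≡ 4147 (mod 5883).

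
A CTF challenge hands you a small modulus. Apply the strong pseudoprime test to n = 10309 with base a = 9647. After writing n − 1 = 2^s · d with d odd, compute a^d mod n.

7645

n − 1 = 10308 = 2^2 · 2577, so s = 2 and d = 2577.
9647^2577 mod 10309 = 7645.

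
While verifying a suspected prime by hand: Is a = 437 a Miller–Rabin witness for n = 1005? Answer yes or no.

yes

n − 1 = 1004 = 2^2 · 251, so s = 2 and d = 251.
x_0 = 437^251 mod 1005 = 668.
x_0 is neither 1 nor 1004, so continue squaring.
x_1 = 668^2 mod 1005 = 4.
Reached i = s−1 = 1 without hitting −1: 437 is a Miller–Rabin witness and 1005 is composite.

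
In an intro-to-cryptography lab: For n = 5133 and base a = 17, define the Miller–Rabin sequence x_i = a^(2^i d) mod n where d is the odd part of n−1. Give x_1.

n − 1 = 5132 = 2^2 · 1283, so s = 2 and d = 1283.
x_0 = 17^1283 mod 5133 = 1520.
x_1 = 1520^2 mod 5133 = 550.

550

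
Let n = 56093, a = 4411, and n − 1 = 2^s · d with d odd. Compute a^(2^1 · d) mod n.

1

n − 1 = 56092 = 2^2 · 14023, so s = 2 and d = 14023.
x_0 = 4411^14023 mod 56093 = 56092.
x_1 = 56092^2 mod 56093 = 1.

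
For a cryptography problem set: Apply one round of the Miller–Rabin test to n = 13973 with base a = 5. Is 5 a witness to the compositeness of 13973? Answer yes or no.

yes

n − 1 = 13972 = 2^2 · 3493, so s = 2 and d = 3493.
x_0 = 5^3493 mod 13973 = 12629.
x_0 is neither 1 nor 13972, so continue squaring.
x_1 = 12629^2 mod 13973 = 3819.
Reached i = s−1 = 1 without hitting −1: 5 is a Miller–Rabin witness and 13973 is composite.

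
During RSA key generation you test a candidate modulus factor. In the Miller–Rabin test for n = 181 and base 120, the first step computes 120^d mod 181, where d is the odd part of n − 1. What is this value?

n − 1 = 180 = 2^2 · 45, so s = 2 and d = 45.
120^45 mod 181 = 19.

19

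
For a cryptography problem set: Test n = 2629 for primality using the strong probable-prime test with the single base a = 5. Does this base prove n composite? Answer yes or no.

yes

n − 1 = 2628 = 2^2 · 657, so s = 2 and d = 657.
x_0 = 5^657 mod 2629 = 58.
x_0 is neither 1 nor 2628, so continue squaring.
x_1 = 58^2 mod 2629 = 735.
Reached i = s−1 = 1 without hitting −1: 5 is a Miller–Rabin witness and 2629 is composite.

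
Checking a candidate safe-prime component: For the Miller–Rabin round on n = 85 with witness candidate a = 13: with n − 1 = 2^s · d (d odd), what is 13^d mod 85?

13

n − 1 = 84 = 2^2 · 21, so s = 2 and d = 21.
13^21 mod 85 = 13.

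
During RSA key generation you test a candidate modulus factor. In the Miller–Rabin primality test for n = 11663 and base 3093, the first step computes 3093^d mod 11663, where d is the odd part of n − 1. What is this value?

10690

n − 1 = 11662 = 2^1 · 5831, so s = 1 and d = 5831.
3093^5831 mod 11663 = 10690.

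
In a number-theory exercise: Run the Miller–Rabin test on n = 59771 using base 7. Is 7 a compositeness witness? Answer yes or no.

n − 1 = 59770 = 2^1 · 29885, so s = 1 and d = 29885.
Repeated squaring mod 59771: 7^1 ≡ 7, 7^2 ≡ 49, 7^4 ≡ 2401, 7^8 ≡ 26785, 7^16 ≡ 4912, 7^32 ≡ 40031, 7^64 ≡ 20451, 7^128 ≡ 25714, 7^256 ≡ 22994, 7^512 ≡ 49541, 7^1024 ≡ 53650, 7^2048 ≡ 49995, 7^4096 ≡ 56118, 7^8192 ≡ 15476, 7^16384 ≡ 4179.
29885 = 16384 + 8192 + 4096 + 1024 + 128 + 32 + 16 + 8 + 4 + 1, so 7^29885 ≡ 4179·15476·56118·53650·25714·40031·4912·26785·2401·7 ≡ 1 (mod 59771).
x_0 = 7^29885 mod 59771 = 1.
x_0 = 1, so 7 is not a witness.

no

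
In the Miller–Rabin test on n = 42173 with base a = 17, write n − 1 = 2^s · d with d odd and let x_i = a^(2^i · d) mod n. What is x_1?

37040

n − 1 = 42172 = 2^2 · 10543, so s = 2 and d = 10543.
By repeated squaring, 17^10543 ≡ 12055 (mod 42173).
x_0 = 12055.
x_1 = 12055^2 mod 42173 = 37040.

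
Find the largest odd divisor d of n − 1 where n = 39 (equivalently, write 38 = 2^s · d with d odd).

Halving: 38 → 19; 19 is odd.
So 38 = 2^1 · 19.

19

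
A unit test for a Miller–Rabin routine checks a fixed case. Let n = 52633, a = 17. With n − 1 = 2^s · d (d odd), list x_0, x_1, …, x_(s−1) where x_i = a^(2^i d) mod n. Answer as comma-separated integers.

n − 1 = 52632 = 2^3 · 6579, so s = 3 and d = 6579.
x_0 = 17^6579 mod 52633 = 825.
x_1 = 825^2 mod 52633 = 49029.
x_2 = 49029^2 mod 52633 = 41098.

825, 49029, 41098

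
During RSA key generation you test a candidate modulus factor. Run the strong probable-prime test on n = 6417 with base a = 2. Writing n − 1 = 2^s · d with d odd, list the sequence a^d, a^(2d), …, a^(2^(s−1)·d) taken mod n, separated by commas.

n − 1 = 6416 = 2^4 · 401, so s = 4 and d = 401.
x_0 = 2^401 mod 6417 = 653.
x_1 = 653^2 mod 6417 = 2887.
x_2 = 2887^2 mod 6417 = 5503.
x_3 = 5503^2 mod 6417 = 1186.

653, 2887, 5503, 1186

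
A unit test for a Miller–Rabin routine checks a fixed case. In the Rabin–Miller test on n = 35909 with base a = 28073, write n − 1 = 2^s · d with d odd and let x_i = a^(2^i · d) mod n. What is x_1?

n − 1 = 35908 = 2^2 · 8977, so s = 2 and d = 8977.
Repeated squaring mod 35909: 28073^1 ≡ 28073, 28073^2 ≡ 34415, 28073^4 ≡ 5678, 28073^8 ≡ 29311, 28073^16 ≡ 11896, 28073^32 ≡ 33356, 28073^64 ≡ 18280, 28073^128 ≡ 25155, 28073^256 ≡ 21536, 28073^512 ≡ 34561, 28073^1024 ≡ 21654, 28073^2048 ≡ 31903, 28073^4096 ≡ 32622, 28073^8192 ≡ 31669.
8977 = 8192 + 512 + 256 + 16 + 1, so 28073^8977 ≡ 31669·34561·21536·11896·28073 ≡ 25603 (mod 35909).
x_0 = 25603.
x_1 = 25603^2 mod 35909 = 30723.

30723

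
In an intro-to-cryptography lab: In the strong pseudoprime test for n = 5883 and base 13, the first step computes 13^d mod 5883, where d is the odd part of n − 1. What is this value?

n − 1 = 5882 = 2^1 · 2941, so s = 1 and d = 2941.
13^2941 mod 5883 = 4741.

4741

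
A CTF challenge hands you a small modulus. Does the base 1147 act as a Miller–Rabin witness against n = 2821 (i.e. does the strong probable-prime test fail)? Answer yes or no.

n − 1 = 2820 = 2^2 · 705, so s = 2 and d = 705.
Repeated squaring mod 2821: 1147^1 ≡ 1147, 1147^2 ≡ 1023, 1147^4 ≡ 2759, 1147^8 ≡ 1023, 1147^16 ≡ 2759, 1147^32 ≡ 1023, 1147^64 ≡ 2759, 1147^128 ≡ 1023, 1147^256 ≡ 2759, 1147^512 ≡ 1023.
705 = 512 + 128 + 64 + 1, so 1147^705 ≡ 1023·1023·2759·1147 ≡ 2666 (mod 2821).
x_0 = 1147^705 mod 2821 = 2666.
x_0 is neither 1 nor 2820, so continue squaring.
x_1 = 2666^2 mod 2821 = 1457.
Reached i = s−1 = 1 without hitting −1: 1147 is a Miller–Rabin witness and 2821 is composite.

yes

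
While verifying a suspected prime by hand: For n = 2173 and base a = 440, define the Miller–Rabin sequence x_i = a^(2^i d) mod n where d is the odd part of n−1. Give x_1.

1427

n − 1 = 2172 = 2^2 · 543, so s = 2 and d = 543.
x_0 = 440^543 mod 2173 = 470.
x_1 = 470^2 mod 2173 = 1427.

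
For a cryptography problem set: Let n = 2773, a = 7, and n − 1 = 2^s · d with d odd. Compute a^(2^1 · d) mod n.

2734

n − 1 = 2772 = 2^2 · 693, so s = 2 and d = 693.
x_0 = 7^693 mod 2773 = 2317.
x_1 = 2317^2 mod 2773 = 2734.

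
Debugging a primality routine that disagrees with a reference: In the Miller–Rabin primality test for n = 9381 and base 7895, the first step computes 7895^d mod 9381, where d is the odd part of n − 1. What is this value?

8660

n − 1 = 9380 = 2^2 · 2345, so s = 2 and d = 2345.
Repeated squaring mod 9381: 7895^1 ≡ 7895, 7895^2 ≡ 3661, 7895^4 ≡ 6853, 7895^8 ≡ 2323, 7895^16 ≡ 2254, 7895^32 ≡ 5395, 7895^64 ≡ 6163, 7895^128 ≡ 8281, 7895^256 ≡ 9232, 7895^512 ≡ 3439, 7895^1024 ≡ 6661, 7895^2048 ≡ 6172.
2345 = 2048 + 256 + 32 + 8 + 1, so 7895^2345 ≡ 6172·9232·5395·2323·7895 ≡ 8660 (mod 9381).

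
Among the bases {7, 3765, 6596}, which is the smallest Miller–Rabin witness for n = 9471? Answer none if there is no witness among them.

7

n − 1 = 9470 = 2^1 · 4735, so s = 1 and d = 4735.
Base 7: x_0 = 7^4735 mod 9471 = 2023. x_0 ∉ {1, 9470} and s = 1, so 7 is a Miller–Rabin witness and 9471 is composite.
Base 3765: x_0 = 3765^4735 mod 9471 = 5193. x_0 ∉ {1, 9470} and s = 1, so 3765 is a Miller–Rabin witness and 9471 is composite.
Base 6596: x_0 = 6596^4735 mod 9471 = 296. x_0 ∉ {1, 9470} and s = 1, so 6596 is a Miller–Rabin witness and 9471 is composite.
The smallest witness among the given bases is 7.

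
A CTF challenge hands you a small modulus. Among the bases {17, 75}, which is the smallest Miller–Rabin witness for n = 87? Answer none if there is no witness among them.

n − 1 = 86 = 2^1 · 43, so s = 1 and d = 43.
Base 17: x_0 = 17^43 mod 87 = 41. x_0 ∉ {1, 86} and s = 1, so 17 is a Miller–Rabin witness and 87 is composite.
Base 75: x_0 = 75^43 mod 87 = 12. x_0 ∉ {1, 86} and s = 1, so 75 is a Miller–Rabin witness and 87 is composite.
The smallest witness among the given bases is 17.

17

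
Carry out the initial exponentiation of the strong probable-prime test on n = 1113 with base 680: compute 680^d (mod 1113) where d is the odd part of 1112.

n − 1 = 1112 = 2^3 · 139, so s = 3 and d = 139.
680^139 mod 1113 = 554.

554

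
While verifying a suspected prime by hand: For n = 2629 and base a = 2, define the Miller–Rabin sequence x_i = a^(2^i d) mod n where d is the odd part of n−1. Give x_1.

n − 1 = 2628 = 2^2 · 657, so s = 2 and d = 657.
x_0 = 2^657 mod 2629 = 1591.
x_1 = 1591^2 mod 2629 = 2183.

2183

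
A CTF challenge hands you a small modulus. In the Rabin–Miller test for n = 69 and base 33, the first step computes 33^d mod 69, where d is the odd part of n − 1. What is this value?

63

n − 1 = 68 = 2^2 · 17, so s = 2 and d = 17.
33^17 mod 69 = 63.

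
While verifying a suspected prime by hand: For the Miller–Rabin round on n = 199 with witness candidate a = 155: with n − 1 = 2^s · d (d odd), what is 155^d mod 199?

n − 1 = 198 = 2^1 · 99, so s = 1 and d = 99.
Repeated squaring mod 199: 155^1 ≡ 155, 155^2 ≡ 145, 155^4 ≡ 130, 155^8 ≡ 184, 155^16 ≡ 26, 155^32 ≡ 79, 155^64 ≡ 72.
99 = 64 + 32 + 2 + 1, so 155^99 ≡ 72·79·145·155 ≡ 1 (mod 199).

1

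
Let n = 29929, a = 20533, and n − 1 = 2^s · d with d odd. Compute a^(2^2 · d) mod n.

29238

n − 1 = 29928 = 2^3 · 3741, so s = 3 and d = 3741.
x_0 = 20533^3741 mod 29929 = 29757.
x_1 = 29757^2 mod 29929 = 29584.
x_2 = 29584^2 mod 29929 = 29238.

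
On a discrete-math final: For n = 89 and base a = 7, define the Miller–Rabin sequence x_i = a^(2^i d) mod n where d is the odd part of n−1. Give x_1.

34

n − 1 = 88 = 2^3 · 11, so s = 3 and d = 11.
x_0 = 7^11 mod 89 = 37.
x_1 = 37^2 mod 89 = 34.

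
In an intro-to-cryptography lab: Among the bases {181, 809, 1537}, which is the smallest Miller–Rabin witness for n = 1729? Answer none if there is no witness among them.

none

n − 1 = 1728 = 2^6 · 27, so s = 6 and d = 27.
Base 181: x_0 = 181^27 mod 1729 = 1728. x_0 = 1728 ≡ −1, so 181 is not a witness.
Base 809: x_0 = 809^27 mod 1729 = 1. x_0 = 1, so 809 is not a witness.
Base 1537: x_0 = 1537^27 mod 1729 = 1. x_0 = 1, so 1537 is not a witness.
No listed base is a witness for 1729.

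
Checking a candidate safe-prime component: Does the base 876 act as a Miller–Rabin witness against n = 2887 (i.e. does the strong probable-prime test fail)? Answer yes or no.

n − 1 = 2886 = 2^1 · 1443, so s = 1 and d = 1443.
Repeated squaring mod 2887: 876^1 ≡ 876, 876^2 ≡ 2321, 876^4 ≡ 2786, 876^8 ≡ 1540, 876^16 ≡ 1373, 876^32 ≡ 2805, 876^64 ≡ 950, 876^128 ≡ 1756, 876^256 ≡ 220, 876^512 ≡ 2208, 876^1024 ≡ 2008.
1443 = 1024 + 256 + 128 + 32 + 2 + 1, so 876^1443 ≡ 2008·220·1756·2805·2321·876 ≡ 1 (mod 2887).
x_0 = 876^1443 mod 2887 = 1.
x_0 = 1, so 876 is not a witness.

no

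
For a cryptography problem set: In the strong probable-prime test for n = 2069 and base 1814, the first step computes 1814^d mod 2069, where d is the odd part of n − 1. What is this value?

n − 1 = 2068 = 2^2 · 517, so s = 2 and d = 517.
Repeated squaring mod 2069: 1814^1 ≡ 1814, 1814^2 ≡ 886, 1814^4 ≡ 845, 1814^8 ≡ 220, 1814^16 ≡ 813, 1814^32 ≡ 958, 1814^64 ≡ 1197, 1814^128 ≡ 1061, 1814^256 ≡ 185, 1814^512 ≡ 1121.
517 = 512 + 4 + 1, so 1814^517 ≡ 1121·845·1814 ≡ 2068 (mod 2069).

2068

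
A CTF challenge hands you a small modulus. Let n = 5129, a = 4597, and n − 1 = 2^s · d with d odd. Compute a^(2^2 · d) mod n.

n − 1 = 5128 = 2^3 · 641, so s = 3 and d = 641.
Repeated squaring mod 5129: 4597^1 ≡ 4597, 4597^2 ≡ 929, 4597^4 ≡ 1369, 4597^8 ≡ 2076, 4597^16 ≡ 1416, 4597^32 ≡ 4746, 4597^64 ≡ 3077, 4597^128 ≡ 4924, 4597^256 ≡ 993, 4597^512 ≡ 1281.
641 = 512 + 128 + 1, so 4597^641 ≡ 1281·4924·4597 ≡ 2158 (mod 5129).
x_0 = 2158.
x_1 = 2158^2 mod 5129 = 4961.
x_2 = 4961^2 mod 5129 = 2579.

2579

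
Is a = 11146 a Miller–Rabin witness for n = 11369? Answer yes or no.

no

n − 1 = 11368 = 2^3 · 1421, so s = 3 and d = 1421.
x_0 = 11146^1421 mod 11369 = 10501.
x_0 is neither 1 nor 11368, so continue squaring.
x_1 = 10501^2 mod 11369 = 3070.
x_2 = 3070^2 mod 11369 = 11368.
x_2 ≡ −1, so 11146 is not a witness.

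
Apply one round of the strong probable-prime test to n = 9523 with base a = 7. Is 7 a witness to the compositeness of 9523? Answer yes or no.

n − 1 = 9522 = 2^1 · 4761, so s = 1 and d = 4761.
x_0 = 7^4761 mod 9523 = 5101.
x_0 ∉ {1, 9522} and s = 1, so 7 is a Miller–Rabin witness and 9523 is composite.

yes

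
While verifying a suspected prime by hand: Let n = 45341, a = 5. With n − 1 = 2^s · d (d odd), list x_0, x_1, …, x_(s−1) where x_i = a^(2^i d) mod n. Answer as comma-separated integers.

45340, 1

n − 1 = 45340 = 2^2 · 11335, so s = 2 and d = 11335.
x_0 = 5^11335 mod 45341 = 45340.
x_1 = 45340^2 mod 45341 = 1.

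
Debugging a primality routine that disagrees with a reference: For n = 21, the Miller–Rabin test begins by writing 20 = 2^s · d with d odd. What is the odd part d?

5

Halving: 20 → 10 → 5; 5 is odd.
So 20 = 2^2 · 5.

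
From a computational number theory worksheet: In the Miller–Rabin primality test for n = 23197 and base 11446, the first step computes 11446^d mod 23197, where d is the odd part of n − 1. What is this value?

7121

n − 1 = 23196 = 2^2 · 5799, so s = 2 and d = 5799.
11446^5799 mod 23197 = 7121.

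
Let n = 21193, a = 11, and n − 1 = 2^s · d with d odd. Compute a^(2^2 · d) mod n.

21192

n − 1 = 21192 = 2^3 · 2649, so s = 3 and d = 2649.
By repeated squaring, 11^2649 ≡ 13851 (mod 21193).
x_0 = 13851.
x_1 = 13851^2 mod 21193 = 11165.
x_2 = 11165^2 mod 21193 = 21192.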